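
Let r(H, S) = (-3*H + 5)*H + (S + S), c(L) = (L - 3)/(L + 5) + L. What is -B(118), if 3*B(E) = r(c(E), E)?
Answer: 23313172/1681 ≈ 13869.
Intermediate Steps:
c(L) = L + (-3 + L)/(5 + L) (c(L) = (-3 + L)/(5 + L) + L = L + (-3 + L)/(5 + L))
r(H, S) = 2*S + H*(5 - 3*H) (r(H, S) = (5 - 3*H)*H + 2*S = H*(5 - 3*H) + 2*S = 2*S + H*(5 - 3*H))
B(E) = 2*E/3 - (-3 + E**2 + 6*E)**2/(5 + E)**2 + 5*(-3 + E**2 + 6*E)/(3*(5 + E)) (B(E) = (-3*(-3 + E**2 + 6*E)**2/(5 + E)**2 + 2*E + 5*((-3 + E**2 + 6*E)/(5 + E)))/3 = (-3*(-3 + E**2 + 6*E)**2/(5 + E)**2 + 2*E + 5*(-3 + E**2 + 6*E)/(5 + E))/3 = (2*E - 3*(-3 + E**2 + 6*E)**2/(5 + E)**2 + 5*(-3 + E**2 + 6*E)/(5 + E))/3 = 2*E/3 - (-3 + E**2 + 6*E)**2/(5 + E)**2 + 5*(-3 + E**2 + 6*E)/(3*(5 + E)))
-B(118) = -(-102 - 29*118**3 - 15*118**2 - 3*118**4 + 293*118)/(3*(25 + 118**2 + 10*118)) = -(-102 - 29*1643032 - 15*13924 - 3*193877776 + 34574)/(3*(25 + 13924 + 1180)) = -(-102 - 47647928 - 208860 - 581633328 + 34574)/(3*15129) = -(-629455644)/(3*15129) = -1*(-23313172/1681) = 23313172/1681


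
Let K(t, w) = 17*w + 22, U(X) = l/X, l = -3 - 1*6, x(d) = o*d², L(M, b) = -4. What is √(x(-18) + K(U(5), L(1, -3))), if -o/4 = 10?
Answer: I*√13006 ≈ 114.04*I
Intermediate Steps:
o = -40 (o = -4*10 = -40)
x(d) = -40*d²
l = -9 (l = -3 - 6 = -9)
U(X) = -9/X
K(t, w) = 22 + 17*w
√(x(-18) + K(U(5), L(1, -3))) = √(-40*(-18)² + (22 + 17*(-4))) = √(-40*324 + (22 - 68)) = √(-12960 - 46) = √(-13006) = I*√13006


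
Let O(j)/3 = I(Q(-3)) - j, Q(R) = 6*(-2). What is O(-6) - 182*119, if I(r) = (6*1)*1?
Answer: -21622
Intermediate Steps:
Q(R) = -12
I(r) = 6 (I(r) = 6*1 = 6)
O(j) = 18 - 3*j (O(j) = 3*(6 - j) = 18 - 3*j)
O(-6) - 182*119 = (18 - 3*(-6)) - 182*119 = (18 + 18) - 21658 = 36 - 21658 = -21622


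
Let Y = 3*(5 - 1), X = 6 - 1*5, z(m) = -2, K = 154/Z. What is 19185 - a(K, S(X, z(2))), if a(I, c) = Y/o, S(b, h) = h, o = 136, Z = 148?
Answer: 652287/34 ≈ 19185.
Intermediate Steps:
K = 77/74 (K = 154/148 = 154*(1/148) = 77/74 ≈ 1.0405)
X = 1 (X = 6 - 5 = 1)
Y = 12 (Y = 3*4 = 12)
a(I, c) = 3/34 (a(I, c) = 12/136 = 12*(1/136) = 3/34)
19185 - a(K, S(X, z(2))) = 19185 - 1*3/34 = 19185 - 3/34 = 652287/34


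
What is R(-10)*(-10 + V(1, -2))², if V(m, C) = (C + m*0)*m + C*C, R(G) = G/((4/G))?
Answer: 1600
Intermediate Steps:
R(G) = G²/4 (R(G) = G*(G/4) = G²/4)
V(m, C) = C² + C*m (V(m, C) = (C + 0)*m + C² = C*m + C² = C² + C*m)
R(-10)*(-10 + V(1, -2))² = ((¼)*(-10)²)*(-10 - 2*(-2 + 1))² = ((¼)*100)*(-10 - 2*(-1))² = 25*(-10 + 2)² = 25*(-8)² = 25*64 = 1600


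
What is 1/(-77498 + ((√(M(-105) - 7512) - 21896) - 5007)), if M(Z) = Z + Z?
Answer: -9491/990870593 - 3*I*√858/10899576523 ≈ -9.5784e-6 - 8.0622e-9*I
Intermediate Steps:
M(Z) = 2*Z
1/(-77498 + ((√(M(-105) - 7512) - 21896) - 5007)) = 1/(-77498 + ((√(2*(-105) - 7512) - 21896) - 5007)) = 1/(-77498 + ((√(-210 - 7512) - 21896) - 5007)) = 1/(-77498 + ((√(-7722) - 21896) - 5007)) = 1/(-77498 + ((3*I*√858 - 21896) - 5007)) = 1/(-77498 + ((-21896 + 3*I*√858) - 5007)) = 1/(-77498 + (-26903 + 3*I*√858)) = 1/(-104401 + 3*I*√858)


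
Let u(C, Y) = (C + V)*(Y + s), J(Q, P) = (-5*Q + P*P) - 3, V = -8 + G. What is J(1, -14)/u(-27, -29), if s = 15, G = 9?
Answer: 47/91 ≈ 0.51648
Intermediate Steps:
V = 1 (V = -8 + 9 = 1)
J(Q, P) = -3 + P² - 5*Q (J(Q, P) = (-5*Q + P²) - 3 = (P² - 5*Q) - 3 = -3 + P² - 5*Q)
u(C, Y) = (1 + C)*(15 + Y) (u(C, Y) = (C + 1)*(Y + 15) = (1 + C)*(15 + Y))
J(1, -14)/u(-27, -29) = (-3 + (-14)² - 5*1)/(15 - 29 + 15*(-27) - 27*(-29)) = (-3 + 196 - 5)/(15 - 29 - 405 + 783) = 188/364 = 188*(1/364) = 47/91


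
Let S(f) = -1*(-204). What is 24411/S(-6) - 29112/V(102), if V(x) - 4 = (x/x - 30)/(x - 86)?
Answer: -31389061/2380 ≈ -13189.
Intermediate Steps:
S(f) = 204
V(x) = 4 - 29/(-86 + x) (V(x) = 4 + (x/x - 30)/(x - 86) = 4 + (1 - 30)/(-86 + x) = 4 - 29/(-86 + x))
24411/S(-6) - 29112/V(102) = 24411/204 - 29112*(-86 + 102)/(-373 + 4*102) = 24411*(1/204) - 29112*16/(-373 + 408) = 8137/68 - 29112/((1/16)*35) = 8137/68 - 29112/35/16 = 8137/68 - 29112*16/35 = 8137/68 - 465792/35 = -31389061/2380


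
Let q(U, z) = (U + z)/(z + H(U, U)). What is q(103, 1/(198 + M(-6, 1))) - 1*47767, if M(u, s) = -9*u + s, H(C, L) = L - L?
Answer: -21707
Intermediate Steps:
H(C, L) = 0
M(u, s) = s - 9*u
q(U, z) = (U + z)/z (q(U, z) = (U + z)/(z + 0) = (U + z)/z)
q(103, 1/(198 + M(-6, 1))) - 1*47767 = (103 + 1/(198 + (1 - 9*(-6))))/(1/(198 + (1 - 9*(-6)))) - 1*47767 = (103 + 1/(198 + (1 + 54)))/(1/(198 + (1 + 54))) - 47767 = (103 + 1/(198 + 55))/(1/(198 + 55)) - 47767 = (103 + 1/253)/(1/253) - 47767 = 253*(26060/253) - 47767 = 26060 - 47767 = -21707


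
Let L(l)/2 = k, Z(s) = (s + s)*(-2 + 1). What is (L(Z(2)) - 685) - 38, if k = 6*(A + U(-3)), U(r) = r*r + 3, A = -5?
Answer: -639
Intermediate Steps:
Z(s) = -2*s (Z(s) = (2*s)*(-1) = -2*s)
U(r) = 3 + r² (U(r) = r² + 3 = 3 + r²)
k = 42 (k = 6*(-5 + (3 + (-3)²)) = 6*(-5 + (3 + 9)) = 6*(-5 + 12) = 6*7 = 42)
L(l) = 84 (L(l) = 2*42 = 84)
(L(Z(2)) - 685) - 38 = (84 - 685) - 38 = -601 - 38 = -639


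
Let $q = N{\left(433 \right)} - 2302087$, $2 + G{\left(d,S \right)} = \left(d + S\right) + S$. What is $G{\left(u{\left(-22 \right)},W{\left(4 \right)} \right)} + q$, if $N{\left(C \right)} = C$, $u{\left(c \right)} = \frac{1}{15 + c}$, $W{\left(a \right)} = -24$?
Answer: $- \frac{16111929}{7} \approx -2.3017 \cdot 10^{6}$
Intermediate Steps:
$G{\left(d,S \right)} = -2 + d + 2 S$ ($G{\left(d,S \right)} = -2 + \left(\left(d + S\right) + S\right) = -2 + \left(\left(S + d\right) + S\right) = -2 + \left(d + 2 S\right) = -2 + d + 2 S$)
$q = -2301654$ ($q = 433 - 2302087 = -2301654$)
$G{\left(u{\left(-22 \right)},W{\left(4 \right)} \right)} + q = \left(-2 + \frac{1}{15 - 22} + 2 \left(-24\right)\right) - 2301654 = \left(-2 + \frac{1}{-7} - 48\right) - 2301654 = \left(-2 - \frac{1}{7} - 48\right) - 2301654 = - \frac{351}{7} - 2301654 = - \frac{16111929}{7}$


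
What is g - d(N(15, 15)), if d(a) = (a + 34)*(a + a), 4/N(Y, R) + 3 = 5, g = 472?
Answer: 328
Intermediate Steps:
N(Y, R) = 2 (N(Y, R) = 4/(-3 + 5) = 4/2 = 4*(½) = 2)
d(a) = 2*a*(34 + a) (d(a) = (34 + a)*(2*a) = 2*a*(34 + a))
g - d(N(15, 15)) = 472 - 2*2*(34 + 2) = 472 - 2*2*36 = 472 - 1*144 = 472 - 144 = 328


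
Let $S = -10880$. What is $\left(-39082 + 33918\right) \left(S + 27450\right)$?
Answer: $-85567480$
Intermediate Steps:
$\left(-39082 + 33918\right) \left(S + 27450\right) = \left(-39082 + 33918\right) \left(-10880 + 27450\right) = \left(-5164\right) 16570 = -85567480$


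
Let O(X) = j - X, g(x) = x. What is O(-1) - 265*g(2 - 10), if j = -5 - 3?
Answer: 2113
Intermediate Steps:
j = -8
O(X) = -8 - X
O(-1) - 265*g(2 - 10) = (-8 - 1*(-1)) - 265*(2 - 10) = (-8 + 1) - 265*(-8) = -7 + 2120 = 2113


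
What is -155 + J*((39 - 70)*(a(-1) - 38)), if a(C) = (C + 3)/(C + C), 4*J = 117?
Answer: 140833/4 ≈ 35208.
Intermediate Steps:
J = 117/4 (J = (¼)*117 = 117/4 ≈ 29.250)
a(C) = (3 + C)/(2*C) (a(C) = (3 + C)/((2*C)) = (3 + C)*(1/(2*C)) = (3 + C)/(2*C))
-155 + J*((39 - 70)*(a(-1) - 38)) = -155 + 117*((39 - 70)*((½)*(3 - 1)/(-1) - 38))/4 = -155 + 117*(-31*((½)*(-1)*2 - 38))/4 = -155 + 117*(-31*(-1 - 38))/4 = -155 + 117*(-31*(-39))/4 = -155 + (117/4)*1209 = -155 + 141453/4 = 140833/4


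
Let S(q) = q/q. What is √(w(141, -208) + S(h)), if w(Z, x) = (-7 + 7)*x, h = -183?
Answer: 1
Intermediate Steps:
w(Z, x) = 0 (w(Z, x) = 0*x = 0)
S(q) = 1
√(w(141, -208) + S(h)) = √(0 + 1) = √1 = 1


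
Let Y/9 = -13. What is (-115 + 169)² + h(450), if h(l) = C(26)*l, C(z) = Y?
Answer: -49734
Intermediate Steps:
Y = -117 (Y = 9*(-13) = -117)
C(z) = -117
h(l) = -117*l
(-115 + 169)² + h(450) = (-115 + 169)² - 117*450 = 54² - 52650 = 2916 - 52650 = -49734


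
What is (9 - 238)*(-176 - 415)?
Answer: 135339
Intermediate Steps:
(9 - 238)*(-176 - 415) = -229*(-591) = 135339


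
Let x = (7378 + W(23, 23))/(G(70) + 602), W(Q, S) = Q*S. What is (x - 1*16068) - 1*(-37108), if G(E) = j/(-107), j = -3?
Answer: 1356179729/64417 ≈ 21053.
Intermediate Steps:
G(E) = 3/107 (G(E) = -3/(-107) = -3*(-1/107) = 3/107)
x = 846049/64417 (x = (7378 + 23*23)/(3/107 + 602) = (7378 + 529)/(64417/107) = 7907*(107/64417) = 846049/64417 ≈ 13.134)
(x - 1*16068) - 1*(-37108) = (846049/64417 - 1*16068) - 1*(-37108) = (846049/64417 - 16068) + 37108 = -1034206307/64417 + 37108 = 1356179729/64417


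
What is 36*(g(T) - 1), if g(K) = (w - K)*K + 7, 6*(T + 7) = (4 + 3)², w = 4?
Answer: 335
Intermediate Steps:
T = 7/6 (T = -7 + (4 + 3)²/6 = -7 + (⅙)*7² = -7 + (⅙)*49 = -7 + 49/6 = 7/6 ≈ 1.1667)
g(K) = 7 + K*(4 - K) (g(K) = (4 - K)*K + 7 = K*(4 - K) + 7 = 7 + K*(4 - K))
36*(g(T) - 1) = 36*((7 - (7/6)² + 4*(7/6)) - 1) = 36*((7 - 1*49/36 + 14/3) - 1) = 36*((7 - 49/36 + 14/3) - 1) = 36*(371/36 - 1) = 36*(335/36) = 335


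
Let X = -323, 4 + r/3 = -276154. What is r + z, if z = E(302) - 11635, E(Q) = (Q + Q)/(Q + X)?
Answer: -17642893/21 ≈ -8.4014e+5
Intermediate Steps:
r = -828474 (r = -12 + 3*(-276154) = -12 - 828462 = -828474)
E(Q) = 2*Q/(-323 + Q) (E(Q) = (Q + Q)/(Q - 323) = (2*Q)/(-323 + Q) = 2*Q/(-323 + Q))
z = -244939/21 (z = 2*302/(-323 + 302) - 11635 = 2*302/(-21) - 11635 = 2*302*(-1/21) - 11635 = -604/21 - 11635 = -244939/21 ≈ -11664.)
r + z = -828474 - 244939/21 = -17642893/21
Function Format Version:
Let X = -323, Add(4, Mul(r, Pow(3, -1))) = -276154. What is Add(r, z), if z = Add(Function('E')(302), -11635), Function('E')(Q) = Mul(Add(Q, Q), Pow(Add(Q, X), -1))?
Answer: Rational(-17642893, 21) ≈ -8.4014e+5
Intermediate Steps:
r = -828474 (r = Add(-12, Mul(3, -276154)) = Add(-12, -828462) = -828474)
Function('E')(Q) = Mul(2, Q, Pow(Add(-323, Q), -1)) (Function('E')(Q) = Mul(Add(Q, Q), Pow(Add(Q, -323), -1)) = Mul(Mul(2, Q), Pow(Add(-323, Q), -1)) = Mul(2, Q, Pow(Add(-323, Q), -1)))
z = Rational(-244939, 21) (z = Add(Mul(2, 302, Pow(Add(-323, 302), -1)), -11635) = Add(Mul(2, 302, Pow(-21, -1)), -11635) = Add(Mul(2, 302, Rational(-1, 21)), -11635) = Add(Rational(-604, 21), -11635) = Rational(-244939, 21) ≈ -11664.)
Add(r, z) = Add(-828474, Rational(-244939, 21)) = Rational(-17642893, 21)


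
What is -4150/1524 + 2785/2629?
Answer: -3333005/2003298 ≈ -1.6638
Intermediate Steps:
-4150/1524 + 2785/2629 = -4150*1/1524 + 2785*(1/2629) = -2075/762 + 2785/2629 = -3333005/2003298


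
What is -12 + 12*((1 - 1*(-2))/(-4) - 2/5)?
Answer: -129/5 ≈ -25.800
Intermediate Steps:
-12 + 12*((1 - 1*(-2))/(-4) - 2/5) = -12 + 12*((1 + 2)*(-¼) - 2*⅕) = -12 + 12*(3*(-¼) - ⅖) = -12 + 12*(-¾ - ⅖) = -12 + 12*(-23/20) = -12 - 69/5 = -129/5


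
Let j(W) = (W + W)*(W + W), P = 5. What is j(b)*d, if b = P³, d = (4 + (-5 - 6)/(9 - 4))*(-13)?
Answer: -1462500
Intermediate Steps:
d = -117/5 (d = (4 - 11/5)*(-13) = (9/5)*(-13) = -117/5 ≈ -23.400)
b = 125 (b = 5³ = 125)
j(W) = 4*W² (j(W) = (2*W)*(2*W) = 4*W²)
j(b)*d = (4*125²)*(-117/5) = (4*15625)*(-117/5) = 62500*(-117/5) = -1462500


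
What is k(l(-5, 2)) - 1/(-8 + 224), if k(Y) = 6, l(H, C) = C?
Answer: 1295/216 ≈ 5.9954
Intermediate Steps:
k(l(-5, 2)) - 1/(-8 + 224) = 6 - 1/(-8 + 224) = 6 - 1/216 = 1295/216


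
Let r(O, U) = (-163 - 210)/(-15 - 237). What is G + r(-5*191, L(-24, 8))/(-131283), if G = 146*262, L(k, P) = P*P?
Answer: 1265503003259/33083316 ≈ 38252.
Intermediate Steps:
L(k, P) = P²
r(O, U) = 373/252 (r(O, U) = -373/(-252) = -373*(-1/252) = 373/252)
G = 38252
G + r(-5*191, L(-24, 8))/(-131283) = 38252 + (373/252)/(-131283) = 38252 + (373/252)*(-1/131283) = 38252 - 373/33083316 = 1265503003259/33083316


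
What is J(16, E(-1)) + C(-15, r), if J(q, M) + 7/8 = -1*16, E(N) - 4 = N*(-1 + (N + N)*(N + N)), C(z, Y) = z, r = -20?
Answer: -255/8 ≈ -31.875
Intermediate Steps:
E(N) = 4 + N*(-1 + 4*N²) (E(N) = 4 + N*(-1 + (N + N)*(N + N)) = 4 + N*(-1 + (2*N)*(2*N)) = 4 + N*(-1 + 4*N²))
J(q, M) = -135/8 (J(q, M) = -7/8 - 1*16 = -7/8 - 16 = -135/8)
J(16, E(-1)) + C(-15, r) = -135/8 - 15 = -255/8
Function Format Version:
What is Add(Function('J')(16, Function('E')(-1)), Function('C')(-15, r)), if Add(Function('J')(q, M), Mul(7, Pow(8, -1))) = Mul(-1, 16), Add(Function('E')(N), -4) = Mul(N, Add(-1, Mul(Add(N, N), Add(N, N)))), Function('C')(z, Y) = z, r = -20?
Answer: Rational(-255, 8) ≈ -31.875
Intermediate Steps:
Function('E')(N) = Add(4, Mul(N, Add(-1, Mul(4, Pow(N, 2))))) (Function('E')(N) = Add(4, Mul(N, Add(-1, Mul(Add(N, N), Add(N, N))))) = Add(4, Mul(N, Add(-1, Mul(Mul(2, N), Mul(2, N))))) = Add(4, Mul(N, Add(-1, Mul(4, Pow(N, 2))))))
Function('J')(q, M) = Rational(-135, 8) (Function('J')(q, M) = Add(Rational(-7, 8), Mul(-1, 16)) = Add(Rational(-7, 8), -16) = Rational(-135, 8))
Add(Function('J')(16, Function('E')(-1)), Function('C')(-15, r)) = Add(Rational(-135, 8), -15) = Rational(-255, 8)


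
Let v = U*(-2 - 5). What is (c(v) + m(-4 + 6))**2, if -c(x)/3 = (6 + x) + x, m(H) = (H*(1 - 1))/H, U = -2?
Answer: 10404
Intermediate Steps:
m(H) = 0 (m(H) = (H*0)/H = 0/H = 0)
v = 14 (v = -2*(-2 - 5) = -2*(-7) = 14)
c(x) = -18 - 6*x (c(x) = -3*((6 + x) + x) = -3*(6 + 2*x) = -18 - 6*x)
(c(v) + m(-4 + 6))**2 = ((-18 - 6*14) + 0)**2 = ((-18 - 84) + 0)**2 = (-102 + 0)**2 = (-102)**2 = 10404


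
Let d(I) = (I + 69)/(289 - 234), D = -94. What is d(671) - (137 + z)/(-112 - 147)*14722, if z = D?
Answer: 7001838/2849 ≈ 2457.6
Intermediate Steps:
z = -94
d(I) = 69/55 + I/55 (d(I) = (69 + I)/55 = (69 + I)*(1/55) = 69/55 + I/55)
d(671) - (137 + z)/(-112 - 147)*14722 = (69/55 + (1/55)*671) - (137 - 94)/(-112 - 147)*14722 = (69/55 + 61/5) - 43/(-259)*14722 = 148/11 - 43*(-1/259)*14722 = 148/11 - (-43)*14722/259 = 148/11 - 1*(-633046/259) = 148/11 + 633046/259 = 7001838/2849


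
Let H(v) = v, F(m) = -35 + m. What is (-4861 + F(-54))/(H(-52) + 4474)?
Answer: -75/67 ≈ -1.1194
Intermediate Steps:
(-4861 + F(-54))/(H(-52) + 4474) = (-4861 + (-35 - 54))/(-52 + 4474) = (-4861 - 89)/4422 = -4950*1/4422 = -75/67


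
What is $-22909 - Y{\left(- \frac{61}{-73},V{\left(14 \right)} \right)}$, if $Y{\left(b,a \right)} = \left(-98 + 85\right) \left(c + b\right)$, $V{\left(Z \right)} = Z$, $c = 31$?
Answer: $- \frac{1642145}{73} \approx -22495.0$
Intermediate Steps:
$Y{\left(b,a \right)} = -403 - 13 b$ ($Y{\left(b,a \right)} = \left(-98 + 85\right) \left(31 + b\right) = - 13 \left(31 + b\right) = -403 - 13 b$)
$-22909 - Y{\left(- \frac{61}{-73},V{\left(14 \right)} \right)} = -22909 - \left(-403 - 13 \left(- \frac{61}{-73}\right)\right) = -22909 - \left(-403 - 13 \left(\left(-61\right) \left(- \frac{1}{73}\right)\right)\right) = -22909 - \left(-403 - \frac{793}{73}\right) = -22909 - - \frac{30212}{73} = -22909 + \frac{30212}{73} = - \frac{1642145}{73}$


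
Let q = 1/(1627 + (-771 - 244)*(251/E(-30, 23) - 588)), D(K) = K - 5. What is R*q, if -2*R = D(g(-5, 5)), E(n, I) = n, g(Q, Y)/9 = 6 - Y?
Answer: -12/3641635 ≈ -3.2952e-6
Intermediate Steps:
g(Q, Y) = 54 - 9*Y (g(Q, Y) = 9*(6 - Y) = 54 - 9*Y)
D(K) = -5 + K
q = 6/3641635 (q = 1/(1627 + (-771 - 244)*(251/(-30) - 588)) = 1/(1627 - 1015*(251*(-1/30) - 588)) = 1/(1627 - 1015*(-251/30 - 588)) = 1/(1627 - 1015*(-17891/30)) = 1/(1627 + 3631873/6) = 1/(3641635/6) = 6/3641635 ≈ 1.6476e-6)
R = -2 (R = -(-5 + (54 - 9*5))/2 = -(-5 + (54 - 45))/2 = -(-5 + 9)/2 = -1/2*4 = -2)
R*q = -2*6/3641635 = -12/3641635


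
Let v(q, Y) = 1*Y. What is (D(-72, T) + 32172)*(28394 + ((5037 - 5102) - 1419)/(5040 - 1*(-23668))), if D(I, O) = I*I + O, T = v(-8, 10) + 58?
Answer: 7626388726608/7177 ≈ 1.0626e+9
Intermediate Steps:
v(q, Y) = Y
T = 68 (T = 10 + 58 = 68)
D(I, O) = O + I² (D(I, O) = I² + O = O + I²)
(D(-72, T) + 32172)*(28394 + ((5037 - 5102) - 1419)/(5040 - 1*(-23668))) = ((68 + (-72)²) + 32172)*(28394 + ((5037 - 5102) - 1419)/(5040 - 1*(-23668))) = ((68 + 5184) + 32172)*(28394 + (-65 - 1419)/(5040 + 23668)) = (5252 + 32172)*(28394 - 1484/28708) = 37424*(28394 - 1484*1/28708) = 37424*(28394 - 371/7177) = 37424*(203783367/7177) = 7626388726608/7177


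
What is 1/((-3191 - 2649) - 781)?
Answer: -1/6621 ≈ -0.00015103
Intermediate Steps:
1/((-3191 - 2649) - 781) = 1/(-5840 - 781) = 1/(-6621) = -1/6621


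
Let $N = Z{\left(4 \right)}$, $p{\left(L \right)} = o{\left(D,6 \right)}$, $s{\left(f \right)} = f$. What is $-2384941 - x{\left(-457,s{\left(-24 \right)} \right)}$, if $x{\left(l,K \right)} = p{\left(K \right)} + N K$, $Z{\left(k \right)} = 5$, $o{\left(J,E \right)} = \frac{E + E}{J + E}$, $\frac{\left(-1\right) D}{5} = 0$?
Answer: $-2384823$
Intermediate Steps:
$D = 0$ ($D = \left(-5\right) 0 = 0$)
$o{\left(J,E \right)} = \frac{2 E}{E + J}$
$p{\left(L \right)} = 2$ ($p{\left(L \right)} = 2 \cdot 6 \frac{1}{6 + 0} = 2 \cdot 6 \cdot \frac{1}{6} = 2$)
$N = 5$
$x{\left(l,K \right)} = 2 + 5 K$
$-2384941 - x{\left(-457,s{\left(-24 \right)} \right)} = -2384941 - \left(2 + 5 \left(-24\right)\right) = -2384941 - \left(2 - 120\right) = -2384941 - -118 = -2384941 + 118 = -2384823$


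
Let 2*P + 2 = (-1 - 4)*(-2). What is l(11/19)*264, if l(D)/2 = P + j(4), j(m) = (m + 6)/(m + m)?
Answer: 2772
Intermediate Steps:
P = 4 (P = -1 + ((-1 - 4)*(-2))/2 = -1 + (-5*(-2))/2 = -1 + (½)*10 = -1 + 5 = 4)
j(m) = (6 + m)/(2*m) (j(m) = (6 + m)/((2*m)) = (6 + m)*(1/(2*m)) = (6 + m)/(2*m))
l(D) = 21/2 (l(D) = 2*(4 + (½)*(6 + 4)/4) = 2*(4 + (½)*(¼)*10) = 2*(4 + 5/4) = 2*(21/4) = 21/2)
l(11/19)*264 = (21/2)*264 = 2772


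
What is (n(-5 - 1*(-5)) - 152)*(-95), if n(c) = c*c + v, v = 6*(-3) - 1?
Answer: 16245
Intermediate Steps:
v = -19 (v = -18 - 1 = -19)
n(c) = -19 + c² (n(c) = c*c - 19 = c² - 19 = -19 + c²)
(n(-5 - 1*(-5)) - 152)*(-95) = ((-19 + (-5 - 1*(-5))²) - 152)*(-95) = ((-19 + (-5 + 5)²) - 152)*(-95) = ((-19 + 0²) - 152)*(-95) = ((-19 + 0) - 152)*(-95) = (-19 - 152)*(-95) = -171*(-95) = 16245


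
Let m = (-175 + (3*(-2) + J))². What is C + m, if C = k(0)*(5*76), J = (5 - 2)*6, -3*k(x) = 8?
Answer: 76667/3 ≈ 25556.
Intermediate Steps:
k(x) = -8/3 (k(x) = -⅓*8 = -8/3)
J = 18 (J = 3*6 = 18)
m = 26569 (m = (-175 + (3*(-2) + 18))² = (-175 + (-6 + 18))² = (-175 + 12)² = (-163)² = 26569)
C = -3040/3 (C = -40*76/3 = -8/3*380 = -3040/3 ≈ -1013.3)
C + m = -3040/3 + 26569 = 76667/3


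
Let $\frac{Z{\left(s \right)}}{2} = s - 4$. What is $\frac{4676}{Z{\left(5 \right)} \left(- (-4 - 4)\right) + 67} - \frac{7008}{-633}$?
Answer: $\frac{1180524}{17513} \approx 67.408$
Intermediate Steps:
$Z{\left(s \right)} = -8 + 2 s$ ($Z{\left(s \right)} = 2 \left(s - 4\right) = 2 \left(-4 + s\right) = -8 + 2 s$)
$\frac{4676}{Z{\left(5 \right)} \left(- (-4 - 4)\right) + 67} - \frac{7008}{-633} = \frac{4676}{\left(-8 + 2 \cdot 5\right) \left(- (-4 - 4)\right) + 67} - \frac{7008}{-633} = \frac{4676}{\left(-8 + 10\right) \left(\left(-1\right) \left(-8\right)\right) + 67} - - \frac{2336}{211} = \frac{4676}{2 \cdot 8 + 67} + \frac{2336}{211} = \frac{4676}{16 + 67} + \frac{2336}{211} = \frac{4676}{83} + \frac{2336}{211} = \frac{1180524}{17513}$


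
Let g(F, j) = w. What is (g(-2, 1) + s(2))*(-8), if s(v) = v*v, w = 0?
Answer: -32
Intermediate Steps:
s(v) = v²
g(F, j) = 0
(g(-2, 1) + s(2))*(-8) = (0 + 2²)*(-8) = (0 + 4)*(-8) = 4*(-8) = -32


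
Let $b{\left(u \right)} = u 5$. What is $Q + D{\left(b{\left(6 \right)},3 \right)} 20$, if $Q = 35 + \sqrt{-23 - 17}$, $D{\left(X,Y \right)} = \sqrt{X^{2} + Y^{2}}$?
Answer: $35 + 60 \sqrt{101} + 2 i \sqrt{10} \approx 637.99 + 6.3246 i$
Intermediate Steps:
$b{\left(u \right)} = 5 u$
$Q = 35 + 2 i \sqrt{10}$ ($Q = 35 + \sqrt{-40} = 35 + 2 i \sqrt{10} \approx 35.0 + 6.3246 i$)
$Q + D{\left(b{\left(6 \right)},3 \right)} 20 = \left(35 + 2 i \sqrt{10}\right) + \sqrt{\left(5 \cdot 6\right)^{2} + 3^{2}} \cdot 20 = \left(35 + 2 i \sqrt{10}\right) + \sqrt{30^{2} + 9} \cdot 20 = \left(35 + 2 i \sqrt{10}\right) + \sqrt{900 + 9} \cdot 20 = \left(35 + 2 i \sqrt{10}\right) + \sqrt{909} \cdot 20 = \left(35 + 2 i \sqrt{10}\right) + 3 \sqrt{101} \cdot 20 = \left(35 + 2 i \sqrt{10}\right) + 60 \sqrt{101} = 35 + 60 \sqrt{101} + 2 i \sqrt{10}$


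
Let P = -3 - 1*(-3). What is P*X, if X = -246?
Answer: 0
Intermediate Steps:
P = 0 (P = -3 + 3 = 0)
P*X = 0*(-246) = 0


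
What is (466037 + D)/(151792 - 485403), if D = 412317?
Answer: -878354/333611 ≈ -2.6329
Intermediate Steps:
(466037 + D)/(151792 - 485403) = (466037 + 412317)/(151792 - 485403) = 878354/(-333611) = 878354*(-1/333611) = -878354/333611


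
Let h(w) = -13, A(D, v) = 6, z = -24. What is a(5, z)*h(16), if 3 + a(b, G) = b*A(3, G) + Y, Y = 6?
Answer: -429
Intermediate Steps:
a(b, G) = 3 + 6*b (a(b, G) = -3 + (b*6 + 6) = -3 + (6*b + 6) = -3 + (6 + 6*b) = 3 + 6*b)
a(5, z)*h(16) = (3 + 6*5)*(-13) = (3 + 30)*(-13) = 33*(-13) = -429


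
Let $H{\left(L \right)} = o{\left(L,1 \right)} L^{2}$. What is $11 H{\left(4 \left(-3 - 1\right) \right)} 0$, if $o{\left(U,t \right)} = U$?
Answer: $0$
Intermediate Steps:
$H{\left(L \right)} = L^{3}$ ($H{\left(L \right)} = L L^{2} = L^{3}$)
$11 H{\left(4 \left(-3 - 1\right) \right)} 0 = 11 \left(4 \left(-3 - 1\right)\right)^{3} \cdot 0 = 11 \left(4 \left(-4\right)\right)^{3} \cdot 0 = 11 \left(-16\right)^{3} \cdot 0 = 11 \left(-4096\right) 0 = \left(-45056\right) 0 = 0$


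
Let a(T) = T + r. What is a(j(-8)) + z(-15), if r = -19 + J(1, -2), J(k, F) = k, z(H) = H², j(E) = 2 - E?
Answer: 217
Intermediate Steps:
r = -18 (r = -19 + 1 = -18)
a(T) = -18 + T (a(T) = T - 18 = -18 + T)
a(j(-8)) + z(-15) = (-18 + (2 - 1*(-8))) + (-15)² = (-18 + (2 + 8)) + 225 = (-18 + 10) + 225 = -8 + 225 = 217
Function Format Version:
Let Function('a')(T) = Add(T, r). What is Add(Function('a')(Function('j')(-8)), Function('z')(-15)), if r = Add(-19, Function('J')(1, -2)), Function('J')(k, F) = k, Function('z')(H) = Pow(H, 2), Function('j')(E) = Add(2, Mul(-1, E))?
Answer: 217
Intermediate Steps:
r = -18 (r = Add(-19, 1) = -18)
Function('a')(T) = Add(-18, T) (Function('a')(T) = Add(T, -18) = Add(-18, T))
Add(Function('a')(Function('j')(-8)), Function('z')(-15)) = Add(Add(-18, Add(2, Mul(-1, -8))), Pow(-15, 2)) = Add(Add(-18, Add(2, 8)), 225) = Add(Add(-18, 10), 225) = Add(-8, 225) = 217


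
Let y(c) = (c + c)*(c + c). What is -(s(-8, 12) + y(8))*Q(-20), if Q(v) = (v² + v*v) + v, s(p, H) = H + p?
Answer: -202800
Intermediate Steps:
Q(v) = v + 2*v² (Q(v) = (v² + v²) + v = 2*v² + v = v + 2*v²)
y(c) = 4*c² (y(c) = (2*c)*(2*c) = 4*c²)
-(s(-8, 12) + y(8))*Q(-20) = -((12 - 8) + 4*8²)*(-20*(1 + 2*(-20))) = -(4 + 4*64)*(-20*(1 - 40)) = -(4 + 256)*(-20*(-39)) = -260*780 = -1*202800 = -202800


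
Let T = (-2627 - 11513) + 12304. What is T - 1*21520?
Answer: -23356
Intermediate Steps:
T = -1836 (T = -14140 + 12304 = -1836)
T - 1*21520 = -1836 - 1*21520 = -1836 - 21520 = -23356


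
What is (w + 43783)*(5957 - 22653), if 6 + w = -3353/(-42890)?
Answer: -15674195475284/21445 ≈ -7.3090e+8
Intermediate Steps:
w = -253987/42890 (w = -6 - 3353/(-42890) = -6 - 3353*(-1/42890) = -6 + 3353/42890 = -253987/42890 ≈ -5.9218)
(w + 43783)*(5957 - 22653) = (-253987/42890 + 43783)*(5957 - 22653) = (1877598883/42890)*(-16696) = -15674195475284/21445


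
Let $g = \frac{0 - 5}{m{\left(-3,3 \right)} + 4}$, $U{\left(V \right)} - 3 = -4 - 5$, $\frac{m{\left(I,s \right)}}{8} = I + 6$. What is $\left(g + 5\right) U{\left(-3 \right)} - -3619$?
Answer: $\frac{50261}{14} \approx 3590.1$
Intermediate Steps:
$m{\left(I,s \right)} = 48 + 8 I$ ($m{\left(I,s \right)} = 8 \left(I + 6\right) = 8 \left(6 + I\right) = 48 + 8 I$)
$U{\left(V \right)} = -6$ ($U{\left(V \right)} = 3 - 9 = -6$)
$g = - \frac{5}{28}$ ($g = \frac{0 - 5}{\left(48 + 8 \left(-3\right)\right) + 4} = - \frac{5}{\left(48 - 24\right) + 4} = - \frac{5}{24 + 4} = - \frac{5}{28} \approx -0.17857$)
$\left(g + 5\right) U{\left(-3 \right)} - -3619 = \left(- \frac{5}{28} + 5\right) \left(-6\right) - -3619 = \frac{135}{28} \left(-6\right) + 3619 = - \frac{405}{14} + 3619 = \frac{50261}{14}$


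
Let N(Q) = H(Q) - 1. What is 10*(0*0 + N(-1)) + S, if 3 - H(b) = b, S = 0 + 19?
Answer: 49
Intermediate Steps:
S = 19
H(b) = 3 - b
N(Q) = 2 - Q (N(Q) = (3 - Q) - 1 = 2 - Q)
10*(0*0 + N(-1)) + S = 10*(0*0 + (2 - 1*(-1))) + 19 = 10*(0 + (2 + 1)) + 19 = 10*(0 + 3) + 19 = 10*3 + 19 = 30 + 19 = 49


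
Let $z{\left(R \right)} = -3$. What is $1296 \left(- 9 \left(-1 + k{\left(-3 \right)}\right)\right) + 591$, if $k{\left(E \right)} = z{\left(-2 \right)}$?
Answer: $47247$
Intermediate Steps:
$k{\left(E \right)} = -3$
$1296 \left(- 9 \left(-1 + k{\left(-3 \right)}\right)\right) + 591 = 1296 \left(- 9 \left(-1 - 3\right)\right) + 591 = 1296 \left(\left(-9\right) \left(-4\right)\right) + 591 = 1296 \cdot 36 + 591 = 46656 + 591 = 47247$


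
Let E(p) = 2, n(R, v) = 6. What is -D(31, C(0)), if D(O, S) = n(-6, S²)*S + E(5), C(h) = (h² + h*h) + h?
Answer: -2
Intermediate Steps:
C(h) = h + 2*h² (C(h) = (h² + h²) + h = 2*h² + h = h + 2*h²)
D(O, S) = 2 + 6*S (D(O, S) = 6*S + 2 = 2 + 6*S)
-D(31, C(0)) = -(2 + 6*(0*(1 + 2*0))) = -(2 + 6*(0*(1 + 0))) = -(2 + 6*(0*1)) = -(2 + 6*0) = -(2 + 0) = -1*2 = -2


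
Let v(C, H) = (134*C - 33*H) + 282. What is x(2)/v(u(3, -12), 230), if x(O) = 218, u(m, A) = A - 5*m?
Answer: -109/5463 ≈ -0.019952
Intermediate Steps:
v(C, H) = 282 - 33*H + 134*C (v(C, H) = (-33*H + 134*C) + 282 = 282 - 33*H + 134*C)
x(2)/v(u(3, -12), 230) = 218/(282 - 33*230 + 134*(-12 - 5*3)) = 218/(282 - 7590 + 134*(-12 - 15)) = 218/(282 - 7590 + 134*(-27)) = 218/(282 - 7590 - 3618) = 218/(-10926) = 218*(-1/10926) = -109/5463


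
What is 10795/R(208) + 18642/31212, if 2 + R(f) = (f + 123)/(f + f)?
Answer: -7786389611/868734 ≈ -8962.9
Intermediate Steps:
R(f) = -2 + (123 + f)/(2*f) (R(f) = -2 + (f + 123)/(f + f) = -2 + (123 + f)/((2*f)) = -2 + (123 + f)*(1/(2*f)) = -2 + (123 + f)/(2*f))
10795/R(208) + 18642/31212 = 10795/(((3/2)*(41 - 1*208)/208)) + 18642/31212 = 10795/(((3/2)*(1/208)*(41 - 208))) + 18642*(1/31212) = 10795/(((3/2)*(1/208)*(-167))) + 3107/5202 = 10795/(-501/416) + 3107/5202 = 10795*(-416/501) + 3107/5202 = -4490720/501 + 3107/5202 = -7786389611/868734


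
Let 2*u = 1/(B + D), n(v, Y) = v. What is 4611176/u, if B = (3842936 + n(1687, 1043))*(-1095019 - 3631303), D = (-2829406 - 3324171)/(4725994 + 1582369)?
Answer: -1057147133124939815692213360/6308363 ≈ -1.6758e+20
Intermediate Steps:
D = -6153577/6308363 ≈ -0.97546
B = -18170926266606 (B = (3842936 + 1687)*(-1095019 - 3631303) = 3844623*(-4726322) = -18170926266606)
u = -6308363/229257597871983159110 (u = 1/(2*(-18170926266606 - 6153577/6308363)) = 1/(2*(-114628798935991579555/6308363)) = (1/2)*(-6308363/114628798935991579555) = -6308363/229257597871983159110 ≈ -2.7516e-14)
4611176/u = 4611176/(-6308363/229257597871983159110) = 4611176*(-229257597871983159110/6308363) = -1057147133124939815692213360/6308363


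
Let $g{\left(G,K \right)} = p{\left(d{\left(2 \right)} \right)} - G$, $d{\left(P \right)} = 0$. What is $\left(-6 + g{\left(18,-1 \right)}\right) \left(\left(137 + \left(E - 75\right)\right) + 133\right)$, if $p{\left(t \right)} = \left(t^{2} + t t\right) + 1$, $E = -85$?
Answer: $-2530$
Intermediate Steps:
$p{\left(t \right)} = 1 + 2 t^{2}$ ($p{\left(t \right)} = \left(t^{2} + t^{2}\right) + 1 = 2 t^{2} + 1 = 1 + 2 t^{2}$)
$g{\left(G,K \right)} = 1 - G$ ($g{\left(G,K \right)} = \left(1 + 2 \cdot 0^{2}\right) - G = \left(1 + 2 \cdot 0\right) - G = \left(1 + 0\right) - G = 1 - G$)
$\left(-6 + g{\left(18,-1 \right)}\right) \left(\left(137 + \left(E - 75\right)\right) + 133\right) = \left(-6 + \left(1 - 18\right)\right) \left(\left(137 - 160\right) + 133\right) = \left(-6 - 17\right) \left(\left(137 - 160\right) + 133\right) = - 23 \left(-23 + 133\right) = \left(-23\right) 110 = -2530$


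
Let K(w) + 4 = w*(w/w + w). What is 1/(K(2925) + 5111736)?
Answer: 1/13670282 ≈ 7.3151e-8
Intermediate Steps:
K(w) = -4 + w*(1 + w) (K(w) = -4 + w*(w/w + w) = -4 + w*(1 + w))
1/(K(2925) + 5111736) = 1/((-4 + 2925 + 2925²) + 5111736) = 1/((-4 + 2925 + 8555625) + 5111736) = 1/(8558546 + 5111736) = 1/13670282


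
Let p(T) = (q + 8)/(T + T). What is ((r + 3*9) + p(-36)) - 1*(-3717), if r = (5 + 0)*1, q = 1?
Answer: 29991/8 ≈ 3748.9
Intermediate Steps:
r = 5 (r = 5*1 = 5)
p(T) = 9/(2*T) (p(T) = (1 + 8)/(T + T) = 9/((2*T)) = 9*(1/(2*T)) = 9/(2*T))
((r + 3*9) + p(-36)) - 1*(-3717) = ((5 + 3*9) + (9/2)/(-36)) - 1*(-3717) = ((5 + 27) + (9/2)*(-1/36)) + 3717 = (32 - ⅛) + 3717 = 255/8 + 3717 = 29991/8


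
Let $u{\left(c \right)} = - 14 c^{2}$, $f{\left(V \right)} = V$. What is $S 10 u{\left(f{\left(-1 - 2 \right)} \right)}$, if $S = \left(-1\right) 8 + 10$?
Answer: $-2520$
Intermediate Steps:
$S = 2$ ($S = -8 + 10 = 2$)
$S 10 u{\left(f{\left(-1 - 2 \right)} \right)} = 2 \cdot 10 \left(- 14 \left(-1 - 2\right)^{2}\right) = 20 \left(- 14 \left(-3\right)^{2}\right) = 20 \left(\left(-14\right) 9\right) = 20 \left(-126\right) = -2520$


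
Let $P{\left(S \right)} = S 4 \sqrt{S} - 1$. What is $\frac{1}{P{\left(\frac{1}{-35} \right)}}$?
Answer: $- \frac{42875}{42891} + \frac{140 i \sqrt{35}}{42891} \approx -0.99963 + 0.019311 i$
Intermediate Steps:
$P{\left(S \right)} = -1 + 4 S^{\frac{3}{2}}$ ($P{\left(S \right)} = 4 S^{\frac{3}{2}} - 1 = -1 + 4 S^{\frac{3}{2}}$)
$\frac{1}{P{\left(\frac{1}{-35} \right)}} = \frac{1}{-1 + 4 \left(\frac{1}{-35}\right)^{\frac{3}{2}}} = \frac{1}{-1 + 4 \left(- \frac{1}{35}\right)^{\frac{3}{2}}} = \frac{1}{-1 + 4 \left(- \frac{i \sqrt{35}}{1225}\right)} = \frac{1}{-1 - \frac{4 i \sqrt{35}}{1225}}$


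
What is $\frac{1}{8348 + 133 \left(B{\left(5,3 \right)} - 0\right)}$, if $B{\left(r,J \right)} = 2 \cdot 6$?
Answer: $\frac{1}{9944} \approx 0.00010056$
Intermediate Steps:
$B{\left(r,J \right)} = 12$
$\frac{1}{8348 + 133 \left(B{\left(5,3 \right)} - 0\right)} = \frac{1}{8348 + 133 \left(12 - 0\right)} = \frac{1}{8348 + 133 \left(12 + 0\right)} = \frac{1}{8348 + 133 \cdot 12} = \frac{1}{8348 + 1596} = \frac{1}{9944}$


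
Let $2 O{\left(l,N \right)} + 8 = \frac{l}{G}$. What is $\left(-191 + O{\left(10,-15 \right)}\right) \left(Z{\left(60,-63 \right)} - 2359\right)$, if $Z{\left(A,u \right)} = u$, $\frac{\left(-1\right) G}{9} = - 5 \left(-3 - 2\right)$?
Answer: $\frac{21255472}{45} \approx 4.7234 \cdot 10^{5}$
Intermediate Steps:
$G = -225$ ($G = - 9 \left(- 5 \left(-3 - 2\right)\right) = - 9 \left(\left(-5\right) \left(-5\right)\right) = \left(-9\right) 25 = -225$)
$O{\left(l,N \right)} = -4 - \frac{l}{450}$ ($O{\left(l,N \right)} = -4 + \frac{l \frac{1}{-225}}{2} = -4 + \frac{l \left(- \frac{1}{225}\right)}{2} = -4 + \frac{\left(- \frac{1}{225}\right) l}{2} = -4 - \frac{l}{450}$)
$\left(-191 + O{\left(10,-15 \right)}\right) \left(Z{\left(60,-63 \right)} - 2359\right) = \left(-191 - \frac{181}{45}\right) \left(-63 - 2359\right) = \left(-191 - \frac{181}{45}\right) \left(-2422\right) = \left(- \frac{8776}{45}\right) \left(-2422\right) = \frac{21255472}{45}$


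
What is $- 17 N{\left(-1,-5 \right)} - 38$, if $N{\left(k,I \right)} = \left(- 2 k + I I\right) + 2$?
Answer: $-531$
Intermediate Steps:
$N{\left(k,I \right)} = 2 + I^{2} - 2 k$ ($N{\left(k,I \right)} = \left(- 2 k + I^{2}\right) + 2 = \left(I^{2} - 2 k\right) + 2 = 2 + I^{2} - 2 k$)
$- 17 N{\left(-1,-5 \right)} - 38 = - 17 \left(2 + \left(-5\right)^{2} - -2\right) - 38 = - 17 \left(2 + 25 + 2\right) - 38 = \left(-17\right) 29 - 38 = -493 - 38 = -531$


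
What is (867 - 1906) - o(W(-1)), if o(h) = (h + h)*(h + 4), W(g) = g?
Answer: -1033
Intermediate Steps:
o(h) = 2*h*(4 + h) (o(h) = (2*h)*(4 + h) = 2*h*(4 + h))
(867 - 1906) - o(W(-1)) = (867 - 1906) - 2*(-1)*(4 - 1) = -1039 - 2*(-1)*3 = -1039 - 1*(-6) = -1039 + 6 = -1033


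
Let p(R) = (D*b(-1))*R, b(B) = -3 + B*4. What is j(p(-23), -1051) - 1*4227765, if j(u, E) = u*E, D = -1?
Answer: -4058554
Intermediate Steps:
b(B) = -3 + 4*B
p(R) = 7*R (p(R) = (-(-3 + 4*(-1)))*R = (-(-3 - 4))*R = (-1*(-7))*R = 7*R)
j(u, E) = E*u
j(p(-23), -1051) - 1*4227765 = -7357*(-23) - 1*4227765 = -1051*(-161) - 4227765 = 169211 - 4227765 = -4058554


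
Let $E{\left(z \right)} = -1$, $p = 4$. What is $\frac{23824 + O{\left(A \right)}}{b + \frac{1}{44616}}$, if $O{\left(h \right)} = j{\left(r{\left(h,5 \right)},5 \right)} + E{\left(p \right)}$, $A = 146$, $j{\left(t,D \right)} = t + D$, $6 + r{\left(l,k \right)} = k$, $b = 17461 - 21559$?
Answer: $- \frac{1063065432}{182836367} \approx -5.8143$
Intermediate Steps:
$b = -4098$
$r{\left(l,k \right)} = -6 + k$
$j{\left(t,D \right)} = D + t$
$O{\left(h \right)} = 3$ ($O{\left(h \right)} = \left(5 + \left(-6 + 5\right)\right) - 1 = \left(5 - 1\right) - 1 = 4 - 1 = 3$)
$\frac{23824 + O{\left(A \right)}}{b + \frac{1}{44616}} = \frac{23824 + 3}{-4098 + \frac{1}{44616}} = \frac{23827}{-4098 + \frac{1}{44616}} = \frac{23827}{- \frac{182836367}{44616}} = 23827 \left(- \frac{44616}{182836367}\right) = - \frac{1063065432}{182836367}$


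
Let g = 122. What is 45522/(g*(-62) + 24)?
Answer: -22761/3770 ≈ -6.0374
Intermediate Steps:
45522/(g*(-62) + 24) = 45522/(122*(-62) + 24) = 45522/(-7564 + 24) = 45522/(-7540) = 45522*(-1/7540) = -22761/3770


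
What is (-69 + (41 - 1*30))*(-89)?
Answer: 5162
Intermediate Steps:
(-69 + (41 - 1*30))*(-89) = (-69 + (41 - 30))*(-89) = (-69 + 11)*(-89) = -58*(-89) = 5162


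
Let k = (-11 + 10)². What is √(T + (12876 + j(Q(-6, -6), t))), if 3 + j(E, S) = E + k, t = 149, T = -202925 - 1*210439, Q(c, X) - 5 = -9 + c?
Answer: 30*I*√445 ≈ 632.85*I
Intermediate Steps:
Q(c, X) = -4 + c (Q(c, X) = 5 + (-9 + c) = -4 + c)
T = -413364 (T = -202925 - 210439 = -413364)
k = 1 (k = (-1)² = 1)
j(E, S) = -2 + E (j(E, S) = -3 + (E + 1) = -3 + (1 + E) = -2 + E)
√(T + (12876 + j(Q(-6, -6), t))) = √(-413364 + (12876 + (-2 + (-4 - 6)))) = √(-413364 + (12876 + (-2 - 10))) = √(-413364 + (12876 - 12)) = √(-413364 + 12864) = √(-400500) = 30*I*√445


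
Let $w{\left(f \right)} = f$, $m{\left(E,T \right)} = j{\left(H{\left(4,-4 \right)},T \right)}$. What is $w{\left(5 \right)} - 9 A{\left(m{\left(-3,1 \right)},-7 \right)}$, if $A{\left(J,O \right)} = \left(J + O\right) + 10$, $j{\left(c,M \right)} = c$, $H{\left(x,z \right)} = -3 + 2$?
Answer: $-13$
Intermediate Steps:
$H{\left(x,z \right)} = -1$
$m{\left(E,T \right)} = -1$
$A{\left(J,O \right)} = 10 + J + O$
$w{\left(5 \right)} - 9 A{\left(m{\left(-3,1 \right)},-7 \right)} = 5 - 9 \left(10 - 1 - 7\right) = 5 - 18 = -13$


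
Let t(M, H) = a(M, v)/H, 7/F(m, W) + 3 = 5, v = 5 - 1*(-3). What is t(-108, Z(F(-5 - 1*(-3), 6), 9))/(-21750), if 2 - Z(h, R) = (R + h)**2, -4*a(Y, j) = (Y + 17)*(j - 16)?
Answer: -364/6709875 ≈ -5.4248e-5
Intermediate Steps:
v = 8 (v = 5 + 3 = 8)
F(m, W) = 7/2 (F(m, W) = 7/(-3 + 5) = 7/2)
a(Y, j) = -(-16 + j)*(17 + Y)/4 (a(Y, j) = -(Y + 17)*(j - 16)/4 = -(17 + Y)*(-16 + j)/4 = -(-16 + j)*(17 + Y)/4)
Z(h, R) = 2 - (R + h)**2
t(M, H) = (34 + 2*M)/H (t(M, H) = (68 + 4*M - 17/4*8 - 1/4*M*8)/H = (68 + 4*M - 34 - 2*M)/H = (34 + 2*M)/H)
t(-108, Z(F(-5 - 1*(-3), 6), 9))/(-21750) = (2*(17 - 108)/(2 - (9 + 7/2)**2))/(-21750) = (2*(-91)/(2 - (25/2)**2))*(-1/21750) = (2*(-91)/(2 - 1*625/4))*(-1/21750) = (2*(-91)/(2 - 625/4))*(-1/21750) = (2*(-91)/(-617/4))*(-1/21750) = (2*(-4/617)*(-91))*(-1/21750) = (728/617)*(-1/21750) = -364/6709875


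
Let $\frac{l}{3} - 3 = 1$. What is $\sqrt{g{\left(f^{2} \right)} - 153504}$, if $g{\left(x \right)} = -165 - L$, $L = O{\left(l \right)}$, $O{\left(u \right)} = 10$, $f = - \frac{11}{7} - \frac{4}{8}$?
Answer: $i \sqrt{153679} \approx 392.02 i$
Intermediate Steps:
$l = 12$ ($l = 9 + 3 \cdot 1 = 9 + 3 = 12$)
$f = - \frac{29}{14}$ ($f = \left(-11\right) \frac{1}{7} - \frac{1}{2} = - \frac{11}{7} - \frac{1}{2} = - \frac{29}{14} \approx -2.0714$)
$L = 10$
$g{\left(x \right)} = -175$ ($g{\left(x \right)} = -165 - 10 = -175$)
$\sqrt{g{\left(f^{2} \right)} - 153504} = \sqrt{-175 - 153504} = \sqrt{-153679} = i \sqrt{153679}$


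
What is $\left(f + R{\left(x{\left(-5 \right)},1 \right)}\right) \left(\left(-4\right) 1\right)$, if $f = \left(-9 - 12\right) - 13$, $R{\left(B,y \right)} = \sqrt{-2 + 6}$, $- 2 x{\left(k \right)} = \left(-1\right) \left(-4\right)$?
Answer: $128$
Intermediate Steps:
$x{\left(k \right)} = -2$ ($x{\left(k \right)} = - \frac{\left(-1\right) \left(-4\right)}{2} = \left(- \frac{1}{2}\right) 4 = -2$)
$R{\left(B,y \right)} = 2$ ($R{\left(B,y \right)} = \sqrt{4} = 2$)
$f = -34$ ($f = -21 - 13 = -34$)
$\left(f + R{\left(x{\left(-5 \right)},1 \right)}\right) \left(\left(-4\right) 1\right) = \left(-34 + 2\right) \left(\left(-4\right) 1\right) = \left(-32\right) \left(-4\right) = 128$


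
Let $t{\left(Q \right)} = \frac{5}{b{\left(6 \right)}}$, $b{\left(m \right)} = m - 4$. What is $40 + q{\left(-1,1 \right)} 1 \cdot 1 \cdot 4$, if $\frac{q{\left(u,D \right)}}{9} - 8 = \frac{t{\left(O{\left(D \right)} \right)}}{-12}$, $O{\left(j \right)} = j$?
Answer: $\frac{641}{2} \approx 320.5$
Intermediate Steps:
$b{\left(m \right)} = -4 + m$ ($b{\left(m \right)} = m - 4 = -4 + m$)
$t{\left(Q \right)} = \frac{5}{2}$ ($t{\left(Q \right)} = \frac{5}{-4 + 6} = \frac{5}{2}$)
$q{\left(u,D \right)} = \frac{561}{8}$ ($q{\left(u,D \right)} = 72 + 9 \frac{5}{2 \left(-12\right)} = 72 + 9 \cdot \frac{5}{2} \left(- \frac{1}{12}\right) = 72 + 9 \left(- \frac{5}{24}\right) = 72 - \frac{15}{8} = \frac{561}{8}$)
$40 + q{\left(-1,1 \right)} 1 \cdot 1 \cdot 4 = 40 + \frac{561 \cdot 1 \cdot 1 \cdot 4}{8} = 40 + \frac{561 \cdot 1 \cdot 4}{8} = 40 + \frac{561}{8} \cdot 4 = 40 + \frac{561}{2} = \frac{641}{2}$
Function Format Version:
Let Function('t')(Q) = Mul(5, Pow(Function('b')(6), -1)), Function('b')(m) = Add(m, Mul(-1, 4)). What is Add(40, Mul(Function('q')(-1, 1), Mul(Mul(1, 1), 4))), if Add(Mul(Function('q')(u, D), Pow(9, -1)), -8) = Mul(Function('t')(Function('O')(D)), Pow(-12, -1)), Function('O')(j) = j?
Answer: Rational(641, 2) ≈ 320.50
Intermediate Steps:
Function('b')(m) = Add(-4, m) (Function('b')(m) = Add(m, -4) = Add(-4, m))
Function('t')(Q) = Rational(5, 2) (Function('t')(Q) = Mul(5, Pow(Add(-4, 6), -1)) = Mul(5, Pow(2, -1)) = Mul(5, Rational(1, 2)) = Rational(5, 2))
Function('q')(u, D) = Rational(561, 8) (Function('q')(u, D) = Add(72, Mul(9, Mul(Rational(5, 2), Pow(-12, -1)))) = Add(72, Mul(9, Mul(Rational(5, 2), Rational(-1, 12)))) = Add(72, Mul(9, Rational(-5, 24))) = Add(72, Rational(-15, 8)) = Rational(561, 8))
Add(40, Mul(Function('q')(-1, 1), Mul(Mul(1, 1), 4))) = Add(40, Mul(Rational(561, 8), Mul(Mul(1, 1), 4))) = Add(40, Mul(Rational(561, 8), Mul(1, 4))) = Add(40, Mul(Rational(561, 8), 4)) = Add(40, Rational(561, 2)) = Rational(641, 2)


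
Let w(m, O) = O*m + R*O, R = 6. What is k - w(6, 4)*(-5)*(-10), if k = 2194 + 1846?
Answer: 1640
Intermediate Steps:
w(m, O) = 6*O + O*m (w(m, O) = O*m + 6*O = 6*O + O*m)
k = 4040
k - w(6, 4)*(-5)*(-10) = 4040 - (4*(6 + 6))*(-5)*(-10) = 4040 - (4*12)*(-5)*(-10) = 4040 - 48*(-5)*(-10) = 4040 - (-240)*(-10) = 4040 - 1*2400 = 4040 - 2400 = 1640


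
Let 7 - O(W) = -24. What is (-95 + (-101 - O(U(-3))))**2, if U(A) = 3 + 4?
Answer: 51529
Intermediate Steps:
U(A) = 7
O(W) = 31 (O(W) = 7 - 1*(-24) = 7 + 24 = 31)
(-95 + (-101 - O(U(-3))))**2 = (-95 + (-101 - 1*31))**2 = (-95 + (-101 - 31))**2 = (-95 - 132)**2 = (-227)**2 = 51529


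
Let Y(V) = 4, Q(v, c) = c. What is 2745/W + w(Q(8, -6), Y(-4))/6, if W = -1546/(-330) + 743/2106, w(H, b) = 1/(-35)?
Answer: 66769619989/122537310 ≈ 544.89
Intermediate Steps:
w(H, b) = -1/35
W = 583511/115830 (W = -1546*(-1/330) + 743*(1/2106) = 773/165 + 743/2106 = 583511/115830 ≈ 5.0377)
2745/W + w(Q(8, -6), Y(-4))/6 = 2745/(583511/115830) - 1/35/6 = 2745*(115830/583511) - 1/35*⅙ = 317953350/583511 - 1/210 = 66769619989/122537310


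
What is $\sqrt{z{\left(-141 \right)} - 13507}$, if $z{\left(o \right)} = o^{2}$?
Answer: $\sqrt{6374} \approx 79.837$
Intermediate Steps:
$\sqrt{z{\left(-141 \right)} - 13507} = \sqrt{\left(-141\right)^{2} - 13507} = \sqrt{19881 - 13507} = \sqrt{6374}$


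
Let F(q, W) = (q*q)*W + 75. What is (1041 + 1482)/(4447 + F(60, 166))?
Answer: 2523/602122 ≈ 0.0041902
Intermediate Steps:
F(q, W) = 75 + W*q² (F(q, W) = q²*W + 75 = W*q² + 75 = 75 + W*q²)
(1041 + 1482)/(4447 + F(60, 166)) = (1041 + 1482)/(4447 + (75 + 166*60²)) = 2523/(4447 + (75 + 166*3600)) = 2523/(4447 + (75 + 597600)) = 2523/(4447 + 597675) = 2523/602122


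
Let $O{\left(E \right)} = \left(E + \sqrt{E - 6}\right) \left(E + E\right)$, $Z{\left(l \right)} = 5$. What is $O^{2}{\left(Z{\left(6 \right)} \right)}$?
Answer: $2400 + 1000 i \approx 2400.0 + 1000.0 i$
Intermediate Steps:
$O{\left(E \right)} = 2 E \left(E + \sqrt{-6 + E}\right)$ ($O{\left(E \right)} = \left(E + \sqrt{-6 + E}\right) 2 E = 2 E \left(E + \sqrt{-6 + E}\right)$)
$O^{2}{\left(Z{\left(6 \right)} \right)} = \left(2 \cdot 5 \left(5 + \sqrt{-6 + 5}\right)\right)^{2} = \left(2 \cdot 5 \left(5 + \sqrt{-1}\right)\right)^{2} = \left(2 \cdot 5 \left(5 + i\right)\right)^{2} = \left(50 + 10 i\right)^{2}$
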